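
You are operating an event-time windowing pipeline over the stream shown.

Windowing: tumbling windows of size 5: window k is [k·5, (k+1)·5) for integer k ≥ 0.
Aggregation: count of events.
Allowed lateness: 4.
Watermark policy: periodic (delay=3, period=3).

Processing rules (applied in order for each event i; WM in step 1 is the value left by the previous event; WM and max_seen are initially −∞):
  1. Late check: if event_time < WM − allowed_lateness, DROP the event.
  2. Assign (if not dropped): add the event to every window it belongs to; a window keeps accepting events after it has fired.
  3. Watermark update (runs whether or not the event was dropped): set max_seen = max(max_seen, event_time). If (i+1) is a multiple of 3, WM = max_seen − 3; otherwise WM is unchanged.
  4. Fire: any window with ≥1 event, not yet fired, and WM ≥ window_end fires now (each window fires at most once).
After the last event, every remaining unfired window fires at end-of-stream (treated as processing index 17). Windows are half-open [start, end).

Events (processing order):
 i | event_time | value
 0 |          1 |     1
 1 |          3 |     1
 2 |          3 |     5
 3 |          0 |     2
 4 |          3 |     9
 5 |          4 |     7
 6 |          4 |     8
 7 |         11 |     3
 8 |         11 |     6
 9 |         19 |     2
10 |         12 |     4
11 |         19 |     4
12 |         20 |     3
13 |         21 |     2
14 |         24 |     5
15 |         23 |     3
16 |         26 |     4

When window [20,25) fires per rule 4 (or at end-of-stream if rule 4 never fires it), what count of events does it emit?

i=0 t=1 v=1: → [0,5); WM=−∞
i=1 t=3 v=1: → [0,5); WM=−∞
i=2 t=3 v=5: → [0,5); WM=0
i=3 t=0 v=2: → [0,5); WM=0
i=4 t=3 v=9: → [0,5); WM=0
i=5 t=4 v=7: → [0,5); WM=1
i=6 t=4 v=8: → [0,5); WM=1
i=7 t=11 v=3: → [10,15); WM=1
i=8 t=11 v=6: → [10,15); WM=8; [0,5) fires=7
i=9 t=19 v=2: → [15,20); WM=8
i=10 t=12 v=4: → [10,15); WM=8
i=11 t=19 v=4: → [15,20); WM=16; [10,15) fires=3
i=12 t=20 v=3: → [20,25); WM=16
i=13 t=21 v=2: → [20,25); WM=16
i=14 t=24 v=5: → [20,25); WM=21; [15,20) fires=2
i=15 t=23 v=3: → [20,25); WM=21
i=16 t=26 v=4: → [25,30); WM=21

4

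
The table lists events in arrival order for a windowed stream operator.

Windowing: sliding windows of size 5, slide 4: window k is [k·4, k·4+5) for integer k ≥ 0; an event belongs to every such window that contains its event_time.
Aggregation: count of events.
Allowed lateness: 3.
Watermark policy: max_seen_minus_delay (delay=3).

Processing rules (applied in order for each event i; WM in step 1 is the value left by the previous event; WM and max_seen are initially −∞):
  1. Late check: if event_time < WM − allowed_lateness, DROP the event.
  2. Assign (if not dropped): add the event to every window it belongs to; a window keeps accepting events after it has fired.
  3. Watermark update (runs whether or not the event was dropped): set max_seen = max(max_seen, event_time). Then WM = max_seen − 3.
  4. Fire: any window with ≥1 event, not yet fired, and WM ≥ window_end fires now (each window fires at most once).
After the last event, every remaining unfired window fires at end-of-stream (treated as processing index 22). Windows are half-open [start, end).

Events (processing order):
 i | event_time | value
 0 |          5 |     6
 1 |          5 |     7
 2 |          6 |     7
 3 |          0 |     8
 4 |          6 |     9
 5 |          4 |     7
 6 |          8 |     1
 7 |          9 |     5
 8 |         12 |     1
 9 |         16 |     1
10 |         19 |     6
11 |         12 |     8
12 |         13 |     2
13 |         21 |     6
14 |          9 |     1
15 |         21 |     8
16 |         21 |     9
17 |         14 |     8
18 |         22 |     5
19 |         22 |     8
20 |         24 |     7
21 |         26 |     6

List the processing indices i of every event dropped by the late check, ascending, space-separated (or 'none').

11 14 17

i=0 t=5 v=6: → [4,9); WM=2
i=1 t=5 v=7: → [4,9); WM=2
i=2 t=6 v=7: → [4,9); WM=3
i=3 t=0 v=8: → [0,5); WM=3
i=4 t=6 v=9: → [4,9); WM=3
i=5 t=4 v=7: → [4,9),[0,5); WM=3
i=6 t=8 v=1: → [8,13),[4,9); WM=5; [0,5) fires=2
i=7 t=9 v=5: → [8,13); WM=6
i=8 t=12 v=1: → [12,17),[8,13); WM=9; [4,9) fires=6
i=9 t=16 v=1: → [16,21),[12,17); WM=13; [8,13) fires=3
i=10 t=19 v=6: → [16,21); WM=16
i=11 t=12 v=8: DROP (t<16-3); WM=16
i=12 t=13 v=2: → [12,17); WM=16
i=13 t=21 v=6: → [20,25); WM=18; [12,17) fires=3
i=14 t=9 v=1: DROP (t<18-3); WM=18
i=15 t=21 v=8: → [20,25); WM=18
i=16 t=21 v=9: → [20,25); WM=18
i=17 t=14 v=8: DROP (t<18-3); WM=18
i=18 t=22 v=5: → [20,25); WM=19
i=19 t=22 v=8: → [20,25); WM=19
i=20 t=24 v=7: → [24,29),[20,25); WM=21; [16,21) fires=2
i=21 t=26 v=6: → [24,29); WM=23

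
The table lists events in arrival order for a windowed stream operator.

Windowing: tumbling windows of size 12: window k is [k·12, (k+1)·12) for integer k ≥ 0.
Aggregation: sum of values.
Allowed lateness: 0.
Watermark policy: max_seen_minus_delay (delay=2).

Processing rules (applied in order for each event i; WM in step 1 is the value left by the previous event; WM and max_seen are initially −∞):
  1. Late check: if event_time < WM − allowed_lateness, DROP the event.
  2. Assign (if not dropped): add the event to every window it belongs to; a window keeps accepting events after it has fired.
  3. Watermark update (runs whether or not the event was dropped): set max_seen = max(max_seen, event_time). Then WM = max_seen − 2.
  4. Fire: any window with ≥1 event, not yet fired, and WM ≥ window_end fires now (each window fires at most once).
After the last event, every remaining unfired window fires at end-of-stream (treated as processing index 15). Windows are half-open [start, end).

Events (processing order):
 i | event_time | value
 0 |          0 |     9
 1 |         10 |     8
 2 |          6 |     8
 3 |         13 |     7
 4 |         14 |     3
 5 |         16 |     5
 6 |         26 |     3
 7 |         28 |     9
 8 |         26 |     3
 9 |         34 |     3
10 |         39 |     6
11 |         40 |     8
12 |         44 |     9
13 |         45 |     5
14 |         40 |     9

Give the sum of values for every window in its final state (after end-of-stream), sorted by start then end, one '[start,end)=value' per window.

i=0 t=0 v=9: → [0,12); WM=-2
i=1 t=10 v=8: → [0,12); WM=8
i=2 t=6 v=8: DROP (t<8-0); WM=8
i=3 t=13 v=7: → [12,24); WM=11
i=4 t=14 v=3: → [12,24); WM=12; [0,12) fires=17
i=5 t=16 v=5: → [12,24); WM=14
i=6 t=26 v=3: → [24,36); WM=24; [12,24) fires=15
i=7 t=28 v=9: → [24,36); WM=26
i=8 t=26 v=3: → [24,36); WM=26
i=9 t=34 v=3: → [24,36); WM=32
i=10 t=39 v=6: → [36,48); WM=37; [24,36) fires=18
i=11 t=40 v=8: → [36,48); WM=38
i=12 t=44 v=9: → [36,48); WM=42
i=13 t=45 v=5: → [36,48); WM=43
i=14 t=40 v=9: DROP (t<43-0); WM=43

[0,12)=17 [12,24)=15 [24,36)=18 [36,48)=28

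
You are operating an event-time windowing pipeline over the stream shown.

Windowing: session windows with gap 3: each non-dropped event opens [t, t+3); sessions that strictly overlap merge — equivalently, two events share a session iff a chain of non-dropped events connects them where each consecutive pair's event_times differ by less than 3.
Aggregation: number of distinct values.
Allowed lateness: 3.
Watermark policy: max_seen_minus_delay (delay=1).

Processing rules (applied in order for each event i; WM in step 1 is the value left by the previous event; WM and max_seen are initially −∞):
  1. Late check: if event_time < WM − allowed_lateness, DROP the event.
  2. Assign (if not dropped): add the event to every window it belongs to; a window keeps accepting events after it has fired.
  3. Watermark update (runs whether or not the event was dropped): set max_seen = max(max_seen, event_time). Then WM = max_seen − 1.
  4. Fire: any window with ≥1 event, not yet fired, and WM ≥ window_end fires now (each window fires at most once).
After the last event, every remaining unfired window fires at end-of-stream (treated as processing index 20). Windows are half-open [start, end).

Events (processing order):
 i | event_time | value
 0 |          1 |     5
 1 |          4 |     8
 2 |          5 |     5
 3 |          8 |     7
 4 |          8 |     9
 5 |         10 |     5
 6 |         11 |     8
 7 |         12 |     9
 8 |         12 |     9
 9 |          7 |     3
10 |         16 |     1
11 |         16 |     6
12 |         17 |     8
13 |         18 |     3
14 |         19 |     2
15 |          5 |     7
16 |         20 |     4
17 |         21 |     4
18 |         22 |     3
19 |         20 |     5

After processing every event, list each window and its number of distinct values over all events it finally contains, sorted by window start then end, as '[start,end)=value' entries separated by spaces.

i=0 t=1 v=5: → [1,4); WM=0
i=1 t=4 v=8: → [4,7); WM=3
i=2 t=5 v=5: → [4,8); WM=4
i=3 t=8 v=7: → [8,11); WM=7
i=4 t=8 v=9: → [8,11); WM=7
i=5 t=10 v=5: → [8,13); WM=9
i=6 t=11 v=8: → [8,14); WM=10
i=7 t=12 v=9: → [8,15); WM=11
i=8 t=12 v=9: → [8,15); WM=11
i=9 t=7 v=3: DROP (t<11-3); WM=11
i=10 t=16 v=1: → [16,19); WM=15
i=11 t=16 v=6: → [16,19); WM=15
i=12 t=17 v=8: → [16,20); WM=16
i=13 t=18 v=3: → [16,21); WM=17
i=14 t=19 v=2: → [16,22); WM=18
i=15 t=5 v=7: DROP (t<18-3); WM=18
i=16 t=20 v=4: → [16,23); WM=19
i=17 t=21 v=4: → [16,24); WM=20
i=18 t=22 v=3: → [16,25); WM=21
i=19 t=20 v=5: → [16,25); WM=21

[1,4)=1 [4,8)=2 [8,15)=4 [16,25)=7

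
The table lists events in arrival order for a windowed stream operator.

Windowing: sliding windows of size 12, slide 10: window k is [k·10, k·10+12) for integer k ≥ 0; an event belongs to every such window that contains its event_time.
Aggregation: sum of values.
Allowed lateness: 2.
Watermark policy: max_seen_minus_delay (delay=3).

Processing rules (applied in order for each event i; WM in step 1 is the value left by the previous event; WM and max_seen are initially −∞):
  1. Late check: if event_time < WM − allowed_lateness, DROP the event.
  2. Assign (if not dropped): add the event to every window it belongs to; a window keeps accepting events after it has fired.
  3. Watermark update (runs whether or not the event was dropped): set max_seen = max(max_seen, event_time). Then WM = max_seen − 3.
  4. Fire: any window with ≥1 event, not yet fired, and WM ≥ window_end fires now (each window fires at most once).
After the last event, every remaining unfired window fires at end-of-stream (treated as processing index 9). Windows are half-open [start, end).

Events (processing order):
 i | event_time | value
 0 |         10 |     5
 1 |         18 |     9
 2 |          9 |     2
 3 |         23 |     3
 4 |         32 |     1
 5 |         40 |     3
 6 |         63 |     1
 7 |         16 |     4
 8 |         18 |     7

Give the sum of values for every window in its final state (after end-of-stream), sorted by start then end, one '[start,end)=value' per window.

[0,12)=5 [10,22)=14 [20,32)=3 [30,42)=4 [40,52)=3 [60,72)=1

i=0 t=10 v=5: → [10,22),[0,12); WM=7
i=1 t=18 v=9: → [10,22); WM=15; [0,12) fires=5
i=2 t=9 v=2: DROP (t<15-2); WM=15
i=3 t=23 v=3: → [20,32); WM=20
i=4 t=32 v=1: → [30,42); WM=29; [10,22) fires=14
i=5 t=40 v=3: → [40,52),[30,42); WM=37; [20,32) fires=3
i=6 t=63 v=1: → [60,72); WM=60; [30,42) fires=4 [40,52) fires=3
i=7 t=16 v=4: DROP (t<60-2); WM=60
i=8 t=18 v=7: DROP (t<60-2); WM=60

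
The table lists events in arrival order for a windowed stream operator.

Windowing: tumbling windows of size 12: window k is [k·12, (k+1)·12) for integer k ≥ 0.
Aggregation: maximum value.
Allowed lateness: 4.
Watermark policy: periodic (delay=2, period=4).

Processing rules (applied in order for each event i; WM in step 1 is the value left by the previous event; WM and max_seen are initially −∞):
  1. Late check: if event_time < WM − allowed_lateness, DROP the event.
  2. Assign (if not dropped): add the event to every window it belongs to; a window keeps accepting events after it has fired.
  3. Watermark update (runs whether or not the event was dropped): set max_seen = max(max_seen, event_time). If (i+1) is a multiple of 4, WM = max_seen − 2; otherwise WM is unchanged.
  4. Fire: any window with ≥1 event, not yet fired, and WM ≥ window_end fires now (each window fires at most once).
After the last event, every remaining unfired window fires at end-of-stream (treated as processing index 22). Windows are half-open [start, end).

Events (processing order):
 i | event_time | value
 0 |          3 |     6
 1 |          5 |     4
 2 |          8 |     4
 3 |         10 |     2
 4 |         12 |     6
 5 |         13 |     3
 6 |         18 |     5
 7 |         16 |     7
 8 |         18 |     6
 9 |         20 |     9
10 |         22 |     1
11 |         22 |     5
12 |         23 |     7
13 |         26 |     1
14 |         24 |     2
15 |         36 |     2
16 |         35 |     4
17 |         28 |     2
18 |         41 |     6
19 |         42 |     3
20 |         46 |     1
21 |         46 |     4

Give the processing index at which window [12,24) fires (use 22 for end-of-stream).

i=0 t=3 v=6: → [0,12); WM=−∞
i=1 t=5 v=4: → [0,12); WM=−∞
i=2 t=8 v=4: → [0,12); WM=−∞
i=3 t=10 v=2: → [0,12); WM=8
i=4 t=12 v=6: → [12,24); WM=8
i=5 t=13 v=3: → [12,24); WM=8
i=6 t=18 v=5: → [12,24); WM=8
i=7 t=16 v=7: → [12,24); WM=16; [0,12) fires=6
i=8 t=18 v=6: → [12,24); WM=16
i=9 t=20 v=9: → [12,24); WM=16
i=10 t=22 v=1: → [12,24); WM=16
i=11 t=22 v=5: → [12,24); WM=20
i=12 t=23 v=7: → [12,24); WM=20
i=13 t=26 v=1: → [24,36); WM=20
i=14 t=24 v=2: → [24,36); WM=20
i=15 t=36 v=2: → [36,48); WM=34; [12,24) fires=9
i=16 t=35 v=4: → [24,36); WM=34
i=17 t=28 v=2: DROP (t<34-4); WM=34
i=18 t=41 v=6: → [36,48); WM=34
i=19 t=42 v=3: → [36,48); WM=40; [24,36) fires=4
i=20 t=46 v=1: → [36,48); WM=40
i=21 t=46 v=4: → [36,48); WM=40

15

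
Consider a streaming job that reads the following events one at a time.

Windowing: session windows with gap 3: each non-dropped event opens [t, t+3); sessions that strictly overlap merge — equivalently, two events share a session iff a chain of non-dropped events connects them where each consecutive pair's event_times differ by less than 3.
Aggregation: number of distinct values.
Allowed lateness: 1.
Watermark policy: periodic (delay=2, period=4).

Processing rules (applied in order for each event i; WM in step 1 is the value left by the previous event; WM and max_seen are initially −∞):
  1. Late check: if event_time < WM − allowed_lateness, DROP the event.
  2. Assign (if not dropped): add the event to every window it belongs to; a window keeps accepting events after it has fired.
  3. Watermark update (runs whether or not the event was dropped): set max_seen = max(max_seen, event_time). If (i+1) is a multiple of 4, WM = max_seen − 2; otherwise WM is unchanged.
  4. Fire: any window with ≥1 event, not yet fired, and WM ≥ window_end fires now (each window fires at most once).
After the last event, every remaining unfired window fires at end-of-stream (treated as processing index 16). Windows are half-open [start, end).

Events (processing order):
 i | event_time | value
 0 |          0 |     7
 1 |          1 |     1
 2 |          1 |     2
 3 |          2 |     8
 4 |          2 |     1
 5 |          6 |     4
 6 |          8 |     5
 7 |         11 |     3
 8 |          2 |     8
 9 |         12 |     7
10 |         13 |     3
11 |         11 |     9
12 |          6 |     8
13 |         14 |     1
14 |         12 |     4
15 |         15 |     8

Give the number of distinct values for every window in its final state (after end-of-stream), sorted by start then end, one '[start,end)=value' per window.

[0,5)=4 [6,11)=2 [11,18)=6

i=0 t=0 v=7: → [0,3); WM=−∞
i=1 t=1 v=1: → [0,4); WM=−∞
i=2 t=1 v=2: → [0,4); WM=−∞
i=3 t=2 v=8: → [0,5); WM=0
i=4 t=2 v=1: → [0,5); WM=0
i=5 t=6 v=4: → [6,9); WM=0
i=6 t=8 v=5: → [6,11); WM=0
i=7 t=11 v=3: → [11,14); WM=9
i=8 t=2 v=8: DROP (t<9-1); WM=9
i=9 t=12 v=7: → [11,15); WM=9
i=10 t=13 v=3: → [11,16); WM=9
i=11 t=11 v=9: → [11,16); WM=11
i=12 t=6 v=8: DROP (t<11-1); WM=11
i=13 t=14 v=1: → [11,17); WM=11
i=14 t=12 v=4: → [11,17); WM=11
i=15 t=15 v=8: → [11,18); WM=13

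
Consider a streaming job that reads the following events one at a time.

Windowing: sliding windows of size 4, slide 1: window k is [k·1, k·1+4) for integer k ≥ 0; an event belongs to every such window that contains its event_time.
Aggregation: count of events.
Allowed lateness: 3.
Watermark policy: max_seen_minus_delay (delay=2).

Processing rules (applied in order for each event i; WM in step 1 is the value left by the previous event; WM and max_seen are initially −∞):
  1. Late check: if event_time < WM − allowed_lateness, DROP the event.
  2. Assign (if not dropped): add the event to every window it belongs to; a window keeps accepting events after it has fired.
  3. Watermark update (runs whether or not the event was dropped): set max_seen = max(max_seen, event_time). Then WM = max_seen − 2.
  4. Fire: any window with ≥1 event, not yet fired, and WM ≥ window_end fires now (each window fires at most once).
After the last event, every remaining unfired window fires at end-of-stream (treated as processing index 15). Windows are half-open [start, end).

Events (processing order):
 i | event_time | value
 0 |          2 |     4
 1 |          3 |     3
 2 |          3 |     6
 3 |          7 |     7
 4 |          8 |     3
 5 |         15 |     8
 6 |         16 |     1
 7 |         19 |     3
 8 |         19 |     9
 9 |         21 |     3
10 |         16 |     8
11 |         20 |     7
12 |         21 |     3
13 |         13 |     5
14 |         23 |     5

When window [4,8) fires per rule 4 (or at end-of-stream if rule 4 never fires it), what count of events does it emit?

1

i=0 t=2 v=4: → [2,6),[1,5),[0,4); WM=0
i=1 t=3 v=3: → [3,7),[2,6),[1,5),[0,4); WM=1
i=2 t=3 v=6: → [3,7),[2,6),[1,5),[0,4); WM=1
i=3 t=7 v=7: → [7,11),[6,10),[5,9),[4,8); WM=5; [0,4) fires=3 [1,5) fires=3
i=4 t=8 v=3: → [8,12),[7,11),[6,10),[5,9); WM=6; [2,6) fires=3
i=5 t=15 v=8: → [15,19),[14,18),[13,17),[12,16); WM=13; [3,7) fires=2 [4,8) fires=1 [5,9) fires=2 [6,10) fires=2 [7,11) fires=2 [8,12) fires=1
i=6 t=16 v=1: → [16,20),[15,19),[14,18),[13,17); WM=14
i=7 t=19 v=3: → [19,23),[18,22),[17,21),[16,20); WM=17; [12,16) fires=1 [13,17) fires=2
i=8 t=19 v=9: → [19,23),[18,22),[17,21),[16,20); WM=17
i=9 t=21 v=3: → [21,25),[20,24),[19,23),[18,22); WM=19; [14,18) fires=2 [15,19) fires=2
i=10 t=16 v=8: → [16,20),[15,19),[14,18),[13,17); WM=19
i=11 t=20 v=7: → [20,24),[19,23),[18,22),[17,21); WM=19
i=12 t=21 v=3: → [21,25),[20,24),[19,23),[18,22); WM=19
i=13 t=13 v=5: DROP (t<19-3); WM=19
i=14 t=23 v=5: → [23,27),[22,26),[21,25),[20,24); WM=21; [16,20) fires=4 [17,21) fires=3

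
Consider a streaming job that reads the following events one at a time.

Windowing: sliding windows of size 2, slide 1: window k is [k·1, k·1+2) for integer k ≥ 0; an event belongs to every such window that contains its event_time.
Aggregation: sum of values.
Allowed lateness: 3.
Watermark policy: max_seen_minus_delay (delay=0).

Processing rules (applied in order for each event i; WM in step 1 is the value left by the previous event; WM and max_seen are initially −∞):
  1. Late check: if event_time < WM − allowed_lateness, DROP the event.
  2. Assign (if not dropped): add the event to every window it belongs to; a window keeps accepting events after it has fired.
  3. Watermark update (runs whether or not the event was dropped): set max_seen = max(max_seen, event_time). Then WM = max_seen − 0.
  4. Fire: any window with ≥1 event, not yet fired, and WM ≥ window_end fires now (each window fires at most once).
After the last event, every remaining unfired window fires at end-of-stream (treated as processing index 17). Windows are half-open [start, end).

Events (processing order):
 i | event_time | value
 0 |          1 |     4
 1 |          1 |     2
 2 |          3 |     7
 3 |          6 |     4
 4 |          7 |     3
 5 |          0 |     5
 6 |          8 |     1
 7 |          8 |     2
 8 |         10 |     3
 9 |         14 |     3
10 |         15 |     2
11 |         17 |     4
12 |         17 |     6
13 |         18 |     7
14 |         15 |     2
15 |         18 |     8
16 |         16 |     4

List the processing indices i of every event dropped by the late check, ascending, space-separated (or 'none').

5

i=0 t=1 v=4: → [1,3),[0,2); WM=1
i=1 t=1 v=2: → [1,3),[0,2); WM=1
i=2 t=3 v=7: → [3,5),[2,4); WM=3; [0,2) fires=6 [1,3) fires=6
i=3 t=6 v=4: → [6,8),[5,7); WM=6; [2,4) fires=7 [3,5) fires=7
i=4 t=7 v=3: → [7,9),[6,8); WM=7; [5,7) fires=4
i=5 t=0 v=5: DROP (t<7-3); WM=7
i=6 t=8 v=1: → [8,10),[7,9); WM=8; [6,8) fires=7
i=7 t=8 v=2: → [8,10),[7,9); WM=8
i=8 t=10 v=3: → [10,12),[9,11); WM=10; [7,9) fires=6 [8,10) fires=3
i=9 t=14 v=3: → [14,16),[13,15); WM=14; [9,11) fires=3 [10,12) fires=3
i=10 t=15 v=2: → [15,17),[14,16); WM=15; [13,15) fires=3
i=11 t=17 v=4: → [17,19),[16,18); WM=17; [14,16) fires=5 [15,17) fires=2
i=12 t=17 v=6: → [17,19),[16,18); WM=17
i=13 t=18 v=7: → [18,20),[17,19); WM=18; [16,18) fires=10
i=14 t=15 v=2: → [15,17),[14,16); WM=18
i=15 t=18 v=8: → [18,20),[17,19); WM=18
i=16 t=16 v=4: → [16,18),[15,17); WM=18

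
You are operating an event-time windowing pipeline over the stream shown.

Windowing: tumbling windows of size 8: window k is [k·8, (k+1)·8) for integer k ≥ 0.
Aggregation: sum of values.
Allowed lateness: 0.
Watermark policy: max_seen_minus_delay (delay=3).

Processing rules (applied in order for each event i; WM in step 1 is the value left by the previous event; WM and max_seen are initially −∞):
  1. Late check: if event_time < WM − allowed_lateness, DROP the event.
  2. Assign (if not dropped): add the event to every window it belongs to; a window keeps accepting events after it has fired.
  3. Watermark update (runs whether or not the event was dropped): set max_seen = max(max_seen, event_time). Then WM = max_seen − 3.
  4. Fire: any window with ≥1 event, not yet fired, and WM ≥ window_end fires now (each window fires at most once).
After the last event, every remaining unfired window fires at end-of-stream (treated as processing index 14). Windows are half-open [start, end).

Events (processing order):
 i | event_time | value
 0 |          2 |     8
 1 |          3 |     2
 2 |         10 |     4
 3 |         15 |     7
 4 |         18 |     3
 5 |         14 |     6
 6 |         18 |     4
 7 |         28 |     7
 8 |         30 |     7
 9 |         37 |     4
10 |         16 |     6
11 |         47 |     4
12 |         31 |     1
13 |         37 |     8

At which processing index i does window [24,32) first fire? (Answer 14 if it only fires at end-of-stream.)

i=0 t=2 v=8: → [0,8); WM=-1
i=1 t=3 v=2: → [0,8); WM=0
i=2 t=10 v=4: → [8,16); WM=7
i=3 t=15 v=7: → [8,16); WM=12; [0,8) fires=10
i=4 t=18 v=3: → [16,24); WM=15
i=5 t=14 v=6: DROP (t<15-0); WM=15
i=6 t=18 v=4: → [16,24); WM=15
i=7 t=28 v=7: → [24,32); WM=25; [8,16) fires=11 [16,24) fires=7
i=8 t=30 v=7: → [24,32); WM=27
i=9 t=37 v=4: → [32,40); WM=34; [24,32) fires=14
i=10 t=16 v=6: DROP (t<34-0); WM=34
i=11 t=47 v=4: → [40,48); WM=44; [32,40) fires=4
i=12 t=31 v=1: DROP (t<44-0); WM=44
i=13 t=37 v=8: DROP (t<44-0); WM=44

9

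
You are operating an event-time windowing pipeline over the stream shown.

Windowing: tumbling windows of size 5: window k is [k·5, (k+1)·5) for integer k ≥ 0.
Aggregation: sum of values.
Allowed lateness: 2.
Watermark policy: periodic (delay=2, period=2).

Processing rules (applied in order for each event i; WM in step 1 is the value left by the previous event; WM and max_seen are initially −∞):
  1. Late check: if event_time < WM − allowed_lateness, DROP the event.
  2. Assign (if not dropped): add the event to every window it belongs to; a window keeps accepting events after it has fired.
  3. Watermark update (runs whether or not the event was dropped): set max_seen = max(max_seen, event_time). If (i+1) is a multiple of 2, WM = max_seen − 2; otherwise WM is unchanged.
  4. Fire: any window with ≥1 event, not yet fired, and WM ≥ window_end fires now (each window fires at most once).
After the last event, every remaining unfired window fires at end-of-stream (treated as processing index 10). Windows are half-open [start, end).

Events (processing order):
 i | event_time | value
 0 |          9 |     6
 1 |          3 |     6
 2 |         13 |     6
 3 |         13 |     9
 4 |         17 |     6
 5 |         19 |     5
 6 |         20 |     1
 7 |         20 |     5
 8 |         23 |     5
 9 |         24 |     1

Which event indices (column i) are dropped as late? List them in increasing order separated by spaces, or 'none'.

none

i=0 t=9 v=6: → [5,10); WM=−∞
i=1 t=3 v=6: → [0,5); WM=7; [0,5) fires=6
i=2 t=13 v=6: → [10,15); WM=7
i=3 t=13 v=9: → [10,15); WM=11; [5,10) fires=6
i=4 t=17 v=6: → [15,20); WM=11
i=5 t=19 v=5: → [15,20); WM=17; [10,15) fires=15
i=6 t=20 v=1: → [20,25); WM=17
i=7 t=20 v=5: → [20,25); WM=18
i=8 t=23 v=5: → [20,25); WM=18
i=9 t=24 v=1: → [20,25); WM=22; [15,20) fires=11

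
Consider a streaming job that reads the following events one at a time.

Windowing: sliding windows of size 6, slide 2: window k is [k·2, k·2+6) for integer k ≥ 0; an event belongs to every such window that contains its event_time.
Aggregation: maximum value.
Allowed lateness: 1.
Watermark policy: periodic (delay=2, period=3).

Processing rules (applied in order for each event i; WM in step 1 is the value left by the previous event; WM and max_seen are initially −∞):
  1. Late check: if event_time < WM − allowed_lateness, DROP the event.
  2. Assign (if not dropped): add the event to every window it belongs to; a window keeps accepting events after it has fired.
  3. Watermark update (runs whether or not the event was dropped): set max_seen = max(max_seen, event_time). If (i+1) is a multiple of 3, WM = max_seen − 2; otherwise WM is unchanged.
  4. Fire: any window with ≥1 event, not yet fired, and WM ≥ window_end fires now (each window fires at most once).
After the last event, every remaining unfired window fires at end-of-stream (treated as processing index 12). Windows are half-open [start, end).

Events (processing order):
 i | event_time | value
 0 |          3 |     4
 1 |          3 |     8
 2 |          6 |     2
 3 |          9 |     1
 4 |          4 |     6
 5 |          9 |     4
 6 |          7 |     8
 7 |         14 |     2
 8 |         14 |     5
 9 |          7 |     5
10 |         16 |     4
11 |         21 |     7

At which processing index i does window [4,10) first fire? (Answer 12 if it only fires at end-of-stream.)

8

i=0 t=3 v=4: → [2,8),[0,6); WM=−∞
i=1 t=3 v=8: → [2,8),[0,6); WM=−∞
i=2 t=6 v=2: → [6,12),[4,10),[2,8); WM=4
i=3 t=9 v=1: → [8,14),[6,12),[4,10); WM=4
i=4 t=4 v=6: → [4,10),[2,8),[0,6); WM=4
i=5 t=9 v=4: → [8,14),[6,12),[4,10); WM=7; [0,6) fires=8
i=6 t=7 v=8: → [6,12),[4,10),[2,8); WM=7
i=7 t=14 v=2: → [14,20),[12,18),[10,16); WM=7
i=8 t=14 v=5: → [14,20),[12,18),[10,16); WM=12; [2,8) fires=8 [4,10) fires=8 [6,12) fires=8
i=9 t=7 v=5: DROP (t<12-1); WM=12
i=10 t=16 v=4: → [16,22),[14,20),[12,18); WM=12
i=11 t=21 v=7: → [20,26),[18,24),[16,22); WM=19; [8,14) fires=4 [10,16) fires=5 [12,18) fires=5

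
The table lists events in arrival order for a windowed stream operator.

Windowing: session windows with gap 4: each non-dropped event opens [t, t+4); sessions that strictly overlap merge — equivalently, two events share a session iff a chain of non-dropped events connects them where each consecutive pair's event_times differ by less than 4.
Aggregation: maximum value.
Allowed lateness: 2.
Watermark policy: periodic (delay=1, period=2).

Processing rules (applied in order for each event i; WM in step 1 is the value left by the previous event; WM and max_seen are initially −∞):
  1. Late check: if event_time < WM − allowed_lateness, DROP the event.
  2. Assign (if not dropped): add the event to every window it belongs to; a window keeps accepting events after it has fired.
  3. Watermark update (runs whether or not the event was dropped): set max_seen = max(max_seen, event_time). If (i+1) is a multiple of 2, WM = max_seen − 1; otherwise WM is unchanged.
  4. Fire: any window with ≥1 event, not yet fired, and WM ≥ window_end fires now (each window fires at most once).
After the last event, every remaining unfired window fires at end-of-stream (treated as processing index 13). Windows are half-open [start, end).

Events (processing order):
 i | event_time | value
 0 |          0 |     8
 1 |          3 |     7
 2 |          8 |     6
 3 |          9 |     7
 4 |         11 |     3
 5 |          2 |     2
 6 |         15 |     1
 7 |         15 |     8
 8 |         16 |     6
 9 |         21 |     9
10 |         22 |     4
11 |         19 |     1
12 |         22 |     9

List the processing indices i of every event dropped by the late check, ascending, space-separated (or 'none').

5

i=0 t=0 v=8: → [0,4); WM=−∞
i=1 t=3 v=7: → [0,7); WM=2
i=2 t=8 v=6: → [8,12); WM=2
i=3 t=9 v=7: → [8,13); WM=8
i=4 t=11 v=3: → [8,15); WM=8
i=5 t=2 v=2: DROP (t<8-2); WM=10
i=6 t=15 v=1: → [15,19); WM=10
i=7 t=15 v=8: → [15,19); WM=14
i=8 t=16 v=6: → [15,20); WM=14
i=9 t=21 v=9: → [21,25); WM=20
i=10 t=22 v=4: → [21,26); WM=20
i=11 t=19 v=1: → [15,26); WM=21
i=12 t=22 v=9: → [15,26); WM=21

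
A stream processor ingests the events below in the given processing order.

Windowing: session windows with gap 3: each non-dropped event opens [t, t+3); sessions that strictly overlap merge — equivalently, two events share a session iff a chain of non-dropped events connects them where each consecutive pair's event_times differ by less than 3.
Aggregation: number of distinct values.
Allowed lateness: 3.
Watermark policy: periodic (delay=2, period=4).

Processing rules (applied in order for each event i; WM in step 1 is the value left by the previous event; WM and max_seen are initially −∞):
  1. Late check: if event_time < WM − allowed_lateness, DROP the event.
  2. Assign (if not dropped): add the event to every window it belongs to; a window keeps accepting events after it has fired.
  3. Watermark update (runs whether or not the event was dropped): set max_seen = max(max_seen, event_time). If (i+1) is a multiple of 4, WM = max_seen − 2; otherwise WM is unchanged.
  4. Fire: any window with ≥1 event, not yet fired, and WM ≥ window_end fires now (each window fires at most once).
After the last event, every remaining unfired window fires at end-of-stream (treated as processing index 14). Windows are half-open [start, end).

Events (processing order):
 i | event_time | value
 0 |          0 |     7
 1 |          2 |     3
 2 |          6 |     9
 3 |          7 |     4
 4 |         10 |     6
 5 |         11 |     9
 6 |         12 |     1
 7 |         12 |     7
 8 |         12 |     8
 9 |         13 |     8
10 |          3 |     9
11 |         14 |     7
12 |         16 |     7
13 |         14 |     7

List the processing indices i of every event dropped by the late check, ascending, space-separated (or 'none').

10

i=0 t=0 v=7: → [0,3); WM=−∞
i=1 t=2 v=3: → [0,5); WM=−∞
i=2 t=6 v=9: → [6,9); WM=−∞
i=3 t=7 v=4: → [6,10); WM=5
i=4 t=10 v=6: → [10,13); WM=5
i=5 t=11 v=9: → [10,14); WM=5
i=6 t=12 v=1: → [10,15); WM=5
i=7 t=12 v=7: → [10,15); WM=10
i=8 t=12 v=8: → [10,15); WM=10
i=9 t=13 v=8: → [10,16); WM=10
i=10 t=3 v=9: DROP (t<10-3); WM=10
i=11 t=14 v=7: → [10,17); WM=12
i=12 t=16 v=7: → [10,19); WM=12
i=13 t=14 v=7: → [10,19); WM=12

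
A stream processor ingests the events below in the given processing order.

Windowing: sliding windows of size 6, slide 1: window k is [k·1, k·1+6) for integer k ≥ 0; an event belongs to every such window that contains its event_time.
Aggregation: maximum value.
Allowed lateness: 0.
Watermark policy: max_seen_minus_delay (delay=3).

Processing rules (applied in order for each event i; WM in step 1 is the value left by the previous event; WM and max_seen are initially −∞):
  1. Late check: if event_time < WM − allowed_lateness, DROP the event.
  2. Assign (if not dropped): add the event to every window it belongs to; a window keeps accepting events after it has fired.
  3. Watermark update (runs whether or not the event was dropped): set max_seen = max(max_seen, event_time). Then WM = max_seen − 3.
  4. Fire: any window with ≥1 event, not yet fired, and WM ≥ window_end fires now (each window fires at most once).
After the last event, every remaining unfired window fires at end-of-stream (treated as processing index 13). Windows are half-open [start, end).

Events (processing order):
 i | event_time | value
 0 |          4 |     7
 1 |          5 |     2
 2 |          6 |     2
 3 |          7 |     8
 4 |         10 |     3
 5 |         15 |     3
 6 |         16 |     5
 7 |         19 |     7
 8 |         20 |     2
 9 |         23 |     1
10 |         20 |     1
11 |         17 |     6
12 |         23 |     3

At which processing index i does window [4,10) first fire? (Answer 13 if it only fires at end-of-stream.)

i=0 t=4 v=7: → [4,10),[3,9),[2,8),[1,7),[0,6); WM=1
i=1 t=5 v=2: → [5,11),[4,10),[3,9),[2,8),[1,7),[0,6); WM=2
i=2 t=6 v=2: → [6,12),[5,11),[4,10),[3,9),[2,8),[1,7); WM=3
i=3 t=7 v=8: → [7,13),[6,12),[5,11),[4,10),[3,9),[2,8); WM=4
i=4 t=10 v=3: → [10,16),[9,15),[8,14),[7,13),[6,12),[5,11); WM=7; [0,6) fires=7 [1,7) fires=7
i=5 t=15 v=3: → [15,21),[14,20),[13,19),[12,18),[11,17),[10,16); WM=12; [2,8) fires=8 [3,9) fires=8 [4,10) fires=8 [5,11) fires=8 [6,12) fires=8
i=6 t=16 v=5: → [16,22),[15,21),[14,20),[13,19),[12,18),[11,17); WM=13; [7,13) fires=8
i=7 t=19 v=7: → [19,25),[18,24),[17,23),[16,22),[15,21),[14,20); WM=16; [8,14) fires=3 [9,15) fires=3 [10,16) fires=3
i=8 t=20 v=2: → [20,26),[19,25),[18,24),[17,23),[16,22),[15,21); WM=17; [11,17) fires=5
i=9 t=23 v=1: → [23,29),[22,28),[21,27),[20,26),[19,25),[18,24); WM=20; [12,18) fires=5 [13,19) fires=5 [14,20) fires=7
i=10 t=20 v=1: → [20,26),[19,25),[18,24),[17,23),[16,22),[15,21); WM=20
i=11 t=17 v=6: DROP (t<20-0); WM=20
i=12 t=23 v=3: → [23,29),[22,28),[21,27),[20,26),[19,25),[18,24); WM=20

5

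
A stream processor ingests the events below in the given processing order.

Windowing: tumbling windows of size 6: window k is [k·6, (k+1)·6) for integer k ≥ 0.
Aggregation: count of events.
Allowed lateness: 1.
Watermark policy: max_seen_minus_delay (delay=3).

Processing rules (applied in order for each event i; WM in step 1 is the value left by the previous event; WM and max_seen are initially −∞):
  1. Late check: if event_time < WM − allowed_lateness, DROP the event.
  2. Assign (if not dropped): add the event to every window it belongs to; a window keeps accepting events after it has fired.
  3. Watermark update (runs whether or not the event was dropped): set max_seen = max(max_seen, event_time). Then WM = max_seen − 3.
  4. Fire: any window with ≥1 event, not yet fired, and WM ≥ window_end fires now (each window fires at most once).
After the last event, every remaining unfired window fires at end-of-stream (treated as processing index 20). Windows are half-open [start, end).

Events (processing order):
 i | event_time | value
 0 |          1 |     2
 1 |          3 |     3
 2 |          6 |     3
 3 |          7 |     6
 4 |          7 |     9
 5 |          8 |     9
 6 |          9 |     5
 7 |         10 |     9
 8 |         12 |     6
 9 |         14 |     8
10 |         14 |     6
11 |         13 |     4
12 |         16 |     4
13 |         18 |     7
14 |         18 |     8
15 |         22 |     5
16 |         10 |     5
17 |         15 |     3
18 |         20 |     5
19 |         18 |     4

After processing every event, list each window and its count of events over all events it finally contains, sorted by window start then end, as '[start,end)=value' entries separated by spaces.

[0,6)=2 [6,12)=6 [12,18)=5 [18,24)=5

i=0 t=1 v=2: → [0,6); WM=-2
i=1 t=3 v=3: → [0,6); WM=0
i=2 t=6 v=3: → [6,12); WM=3
i=3 t=7 v=6: → [6,12); WM=4
i=4 t=7 v=9: → [6,12); WM=4
i=5 t=8 v=9: → [6,12); WM=5
i=6 t=9 v=5: → [6,12); WM=6; [0,6) fires=2
i=7 t=10 v=9: → [6,12); WM=7
i=8 t=12 v=6: → [12,18); WM=9
i=9 t=14 v=8: → [12,18); WM=11
i=10 t=14 v=6: → [12,18); WM=11
i=11 t=13 v=4: → [12,18); WM=11
i=12 t=16 v=4: → [12,18); WM=13; [6,12) fires=6
i=13 t=18 v=7: → [18,24); WM=15
i=14 t=18 v=8: → [18,24); WM=15
i=15 t=22 v=5: → [18,24); WM=19; [12,18) fires=5
i=16 t=10 v=5: DROP (t<19-1); WM=19
i=17 t=15 v=3: DROP (t<19-1); WM=19
i=18 t=20 v=5: → [18,24); WM=19
i=19 t=18 v=4: → [18,24); WM=19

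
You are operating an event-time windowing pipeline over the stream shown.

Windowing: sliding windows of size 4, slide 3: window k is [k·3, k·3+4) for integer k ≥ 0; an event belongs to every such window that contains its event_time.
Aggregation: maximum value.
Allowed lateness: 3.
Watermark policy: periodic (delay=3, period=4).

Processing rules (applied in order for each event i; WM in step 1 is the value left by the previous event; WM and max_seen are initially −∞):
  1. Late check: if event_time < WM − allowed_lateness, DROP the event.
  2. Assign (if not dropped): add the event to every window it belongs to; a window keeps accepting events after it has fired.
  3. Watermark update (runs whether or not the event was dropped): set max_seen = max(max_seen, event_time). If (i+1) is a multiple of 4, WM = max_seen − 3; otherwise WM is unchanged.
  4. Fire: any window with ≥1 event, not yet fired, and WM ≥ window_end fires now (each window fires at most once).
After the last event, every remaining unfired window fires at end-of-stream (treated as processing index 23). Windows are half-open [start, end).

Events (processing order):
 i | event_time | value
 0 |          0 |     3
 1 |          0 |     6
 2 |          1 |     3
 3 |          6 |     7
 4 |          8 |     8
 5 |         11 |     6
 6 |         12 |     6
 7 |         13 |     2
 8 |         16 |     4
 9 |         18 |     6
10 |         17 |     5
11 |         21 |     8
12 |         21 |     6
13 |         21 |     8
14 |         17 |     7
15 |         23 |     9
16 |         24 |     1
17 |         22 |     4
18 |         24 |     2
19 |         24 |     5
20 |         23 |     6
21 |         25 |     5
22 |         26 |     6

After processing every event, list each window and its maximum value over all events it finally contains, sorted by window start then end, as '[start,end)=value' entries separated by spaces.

i=0 t=0 v=3: → [0,4); WM=−∞
i=1 t=0 v=6: → [0,4); WM=−∞
i=2 t=1 v=3: → [0,4); WM=−∞
i=3 t=6 v=7: → [6,10),[3,7); WM=3
i=4 t=8 v=8: → [6,10); WM=3
i=5 t=11 v=6: → [9,13); WM=3
i=6 t=12 v=6: → [12,16),[9,13); WM=3
i=7 t=13 v=2: → [12,16); WM=10; [0,4) fires=6 [3,7) fires=7 [6,10) fires=8
i=8 t=16 v=4: → [15,19); WM=10
i=9 t=18 v=6: → [18,22),[15,19); WM=10
i=10 t=17 v=5: → [15,19); WM=10
i=11 t=21 v=8: → [21,25),[18,22); WM=18; [9,13) fires=6 [12,16) fires=6
i=12 t=21 v=6: → [21,25),[18,22); WM=18
i=13 t=21 v=8: → [21,25),[18,22); WM=18
i=14 t=17 v=7: → [15,19); WM=18
i=15 t=23 v=9: → [21,25); WM=20; [15,19) fires=7
i=16 t=24 v=1: → [24,28),[21,25); WM=20
i=17 t=22 v=4: → [21,25); WM=20
i=18 t=24 v=2: → [24,28),[21,25); WM=20
i=19 t=24 v=5: → [24,28),[21,25); WM=21
i=20 t=23 v=6: → [21,25); WM=21
i=21 t=25 v=5: → [24,28); WM=21
i=22 t=26 v=6: → [24,28); WM=21

[0,4)=6 [3,7)=7 [6,10)=8 [9,13)=6 [12,16)=6 [15,19)=7 [18,22)=8 [21,25)=9 [24,28)=6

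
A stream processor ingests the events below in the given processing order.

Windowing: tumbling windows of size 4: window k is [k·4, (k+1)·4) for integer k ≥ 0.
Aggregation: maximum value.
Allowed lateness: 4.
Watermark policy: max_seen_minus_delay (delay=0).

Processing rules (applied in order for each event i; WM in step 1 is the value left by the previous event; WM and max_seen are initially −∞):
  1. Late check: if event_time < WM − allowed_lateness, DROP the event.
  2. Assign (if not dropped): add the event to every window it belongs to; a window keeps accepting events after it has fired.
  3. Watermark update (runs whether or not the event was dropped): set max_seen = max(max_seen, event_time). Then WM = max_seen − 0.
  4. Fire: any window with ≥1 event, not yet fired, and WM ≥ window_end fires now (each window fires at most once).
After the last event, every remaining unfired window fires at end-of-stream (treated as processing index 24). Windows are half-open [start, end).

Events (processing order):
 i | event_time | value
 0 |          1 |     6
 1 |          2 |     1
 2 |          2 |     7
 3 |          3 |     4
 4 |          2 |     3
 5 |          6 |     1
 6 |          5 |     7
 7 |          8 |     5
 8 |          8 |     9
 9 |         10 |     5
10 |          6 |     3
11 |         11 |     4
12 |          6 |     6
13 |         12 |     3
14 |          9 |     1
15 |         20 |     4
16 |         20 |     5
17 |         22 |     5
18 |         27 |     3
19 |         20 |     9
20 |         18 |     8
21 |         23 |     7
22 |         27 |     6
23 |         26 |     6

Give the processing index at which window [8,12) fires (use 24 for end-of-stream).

13

i=0 t=1 v=6: → [0,4); WM=1
i=1 t=2 v=1: → [0,4); WM=2
i=2 t=2 v=7: → [0,4); WM=2
i=3 t=3 v=4: → [0,4); WM=3
i=4 t=2 v=3: → [0,4); WM=3
i=5 t=6 v=1: → [4,8); WM=6; [0,4) fires=7
i=6 t=5 v=7: → [4,8); WM=6
i=7 t=8 v=5: → [8,12); WM=8; [4,8) fires=7
i=8 t=8 v=9: → [8,12); WM=8
i=9 t=10 v=5: → [8,12); WM=10
i=10 t=6 v=3: → [4,8); WM=10
i=11 t=11 v=4: → [8,12); WM=11
i=12 t=6 v=6: DROP (t<11-4); WM=11
i=13 t=12 v=3: → [12,16); WM=12; [8,12) fires=9
i=14 t=9 v=1: → [8,12); WM=12
i=15 t=20 v=4: → [20,24); WM=20; [12,16) fires=3
i=16 t=20 v=5: → [20,24); WM=20
i=17 t=22 v=5: → [20,24); WM=22
i=18 t=27 v=3: → [24,28); WM=27; [20,24) fires=5
i=19 t=20 v=9: DROP (t<27-4); WM=27
i=20 t=18 v=8: DROP (t<27-4); WM=27
i=21 t=23 v=7: → [20,24); WM=27
i=22 t=27 v=6: → [24,28); WM=27
i=23 t=26 v=6: → [24,28); WM=27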